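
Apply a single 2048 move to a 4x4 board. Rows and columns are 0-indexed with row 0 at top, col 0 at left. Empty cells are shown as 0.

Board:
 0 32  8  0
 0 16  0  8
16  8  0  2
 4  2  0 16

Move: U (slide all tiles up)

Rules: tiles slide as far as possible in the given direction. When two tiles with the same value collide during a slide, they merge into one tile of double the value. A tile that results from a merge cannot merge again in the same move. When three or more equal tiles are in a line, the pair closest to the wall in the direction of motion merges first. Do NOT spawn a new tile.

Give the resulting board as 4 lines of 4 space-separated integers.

Slide up:
col 0: [0, 0, 16, 4] -> [16, 4, 0, 0]
col 1: [32, 16, 8, 2] -> [32, 16, 8, 2]
col 2: [8, 0, 0, 0] -> [8, 0, 0, 0]
col 3: [0, 8, 2, 16] -> [8, 2, 16, 0]

Answer: 16 32  8  8
 4 16  0  2
 0  8  0 16
 0  2  0  0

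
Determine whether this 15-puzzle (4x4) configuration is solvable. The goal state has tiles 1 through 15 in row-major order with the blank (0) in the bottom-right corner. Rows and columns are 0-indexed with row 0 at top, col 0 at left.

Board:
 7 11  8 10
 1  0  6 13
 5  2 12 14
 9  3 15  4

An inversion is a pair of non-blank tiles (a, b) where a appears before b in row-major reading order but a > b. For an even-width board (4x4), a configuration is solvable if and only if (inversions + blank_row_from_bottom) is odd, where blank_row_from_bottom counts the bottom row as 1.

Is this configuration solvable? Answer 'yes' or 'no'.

Answer: yes

Derivation:
Inversions: 50
Blank is in row 1 (0-indexed from top), which is row 3 counting from the bottom (bottom = 1).
50 + 3 = 53, which is odd, so the puzzle is solvable.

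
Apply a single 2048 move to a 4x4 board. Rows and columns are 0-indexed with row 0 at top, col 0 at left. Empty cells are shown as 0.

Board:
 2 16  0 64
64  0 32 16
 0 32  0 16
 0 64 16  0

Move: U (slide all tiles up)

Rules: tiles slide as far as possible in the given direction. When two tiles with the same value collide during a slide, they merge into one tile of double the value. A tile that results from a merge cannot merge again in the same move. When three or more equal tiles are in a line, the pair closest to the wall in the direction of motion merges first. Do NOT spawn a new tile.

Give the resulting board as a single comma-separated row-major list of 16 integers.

Answer: 2, 16, 32, 64, 64, 32, 16, 32, 0, 64, 0, 0, 0, 0, 0, 0

Derivation:
Slide up:
col 0: [2, 64, 0, 0] -> [2, 64, 0, 0]
col 1: [16, 0, 32, 64] -> [16, 32, 64, 0]
col 2: [0, 32, 0, 16] -> [32, 16, 0, 0]
col 3: [64, 16, 16, 0] -> [64, 32, 0, 0]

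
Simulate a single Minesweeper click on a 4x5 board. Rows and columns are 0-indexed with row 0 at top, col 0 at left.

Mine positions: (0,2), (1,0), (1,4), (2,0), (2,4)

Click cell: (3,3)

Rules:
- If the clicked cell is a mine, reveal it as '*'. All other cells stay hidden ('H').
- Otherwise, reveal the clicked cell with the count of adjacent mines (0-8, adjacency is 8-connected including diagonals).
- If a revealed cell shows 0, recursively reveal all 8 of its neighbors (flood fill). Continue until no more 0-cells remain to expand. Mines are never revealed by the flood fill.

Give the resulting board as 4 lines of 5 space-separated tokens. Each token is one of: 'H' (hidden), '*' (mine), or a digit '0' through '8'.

H H H H H
H H H H H
H H H H H
H H H 1 H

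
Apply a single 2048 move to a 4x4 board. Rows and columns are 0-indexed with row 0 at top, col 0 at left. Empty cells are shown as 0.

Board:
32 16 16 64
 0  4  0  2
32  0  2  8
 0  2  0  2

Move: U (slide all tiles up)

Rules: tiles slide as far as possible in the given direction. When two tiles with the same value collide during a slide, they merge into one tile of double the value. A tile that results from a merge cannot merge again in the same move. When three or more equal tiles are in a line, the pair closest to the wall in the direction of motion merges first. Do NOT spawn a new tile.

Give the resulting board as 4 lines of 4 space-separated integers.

Slide up:
col 0: [32, 0, 32, 0] -> [64, 0, 0, 0]
col 1: [16, 4, 0, 2] -> [16, 4, 2, 0]
col 2: [16, 0, 2, 0] -> [16, 2, 0, 0]
col 3: [64, 2, 8, 2] -> [64, 2, 8, 2]

Answer: 64 16 16 64
 0  4  2  2
 0  2  0  8
 0  0  0  2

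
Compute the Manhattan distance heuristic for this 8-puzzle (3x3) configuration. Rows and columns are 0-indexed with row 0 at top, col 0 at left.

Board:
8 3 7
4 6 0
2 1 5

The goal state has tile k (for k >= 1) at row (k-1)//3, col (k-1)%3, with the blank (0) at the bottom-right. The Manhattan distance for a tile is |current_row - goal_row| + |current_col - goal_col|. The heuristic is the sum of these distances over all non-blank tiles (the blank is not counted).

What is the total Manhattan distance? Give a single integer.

Tile 8: (0,0)->(2,1) = 3
Tile 3: (0,1)->(0,2) = 1
Tile 7: (0,2)->(2,0) = 4
Tile 4: (1,0)->(1,0) = 0
Tile 6: (1,1)->(1,2) = 1
Tile 2: (2,0)->(0,1) = 3
Tile 1: (2,1)->(0,0) = 3
Tile 5: (2,2)->(1,1) = 2
Sum: 3 + 1 + 4 + 0 + 1 + 3 + 3 + 2 = 17

Answer: 17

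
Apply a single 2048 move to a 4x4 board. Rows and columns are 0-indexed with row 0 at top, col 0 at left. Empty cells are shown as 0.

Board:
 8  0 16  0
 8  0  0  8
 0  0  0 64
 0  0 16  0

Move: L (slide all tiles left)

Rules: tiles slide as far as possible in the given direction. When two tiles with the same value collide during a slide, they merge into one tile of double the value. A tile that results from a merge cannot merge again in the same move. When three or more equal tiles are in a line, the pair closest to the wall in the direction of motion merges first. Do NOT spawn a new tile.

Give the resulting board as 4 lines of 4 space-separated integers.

Answer:  8 16  0  0
16  0  0  0
64  0  0  0
16  0  0  0

Derivation:
Slide left:
row 0: [8, 0, 16, 0] -> [8, 16, 0, 0]
row 1: [8, 0, 0, 8] -> [16, 0, 0, 0]
row 2: [0, 0, 0, 64] -> [64, 0, 0, 0]
row 3: [0, 0, 16, 0] -> [16, 0, 0, 0]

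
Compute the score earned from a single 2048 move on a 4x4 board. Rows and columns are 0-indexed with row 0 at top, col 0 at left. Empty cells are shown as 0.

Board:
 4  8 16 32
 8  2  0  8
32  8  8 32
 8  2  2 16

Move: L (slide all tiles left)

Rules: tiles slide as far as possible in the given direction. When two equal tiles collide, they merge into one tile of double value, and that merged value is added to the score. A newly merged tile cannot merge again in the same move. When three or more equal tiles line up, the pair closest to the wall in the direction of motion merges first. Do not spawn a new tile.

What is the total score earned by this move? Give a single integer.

Answer: 20

Derivation:
Slide left:
row 0: [4, 8, 16, 32] -> [4, 8, 16, 32]  score +0 (running 0)
row 1: [8, 2, 0, 8] -> [8, 2, 8, 0]  score +0 (running 0)
row 2: [32, 8, 8, 32] -> [32, 16, 32, 0]  score +16 (running 16)
row 3: [8, 2, 2, 16] -> [8, 4, 16, 0]  score +4 (running 20)
Board after move:
 4  8 16 32
 8  2  8  0
32 16 32  0
 8  4 16  0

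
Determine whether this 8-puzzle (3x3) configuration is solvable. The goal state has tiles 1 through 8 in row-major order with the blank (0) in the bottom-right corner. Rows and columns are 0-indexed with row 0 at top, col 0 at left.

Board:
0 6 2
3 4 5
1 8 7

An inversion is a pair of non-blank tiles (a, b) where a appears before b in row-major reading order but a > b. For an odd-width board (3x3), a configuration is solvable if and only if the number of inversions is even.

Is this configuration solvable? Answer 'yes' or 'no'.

Inversions (pairs i<j in row-major order where tile[i] > tile[j] > 0): 10
10 is even, so the puzzle is solvable.

Answer: yes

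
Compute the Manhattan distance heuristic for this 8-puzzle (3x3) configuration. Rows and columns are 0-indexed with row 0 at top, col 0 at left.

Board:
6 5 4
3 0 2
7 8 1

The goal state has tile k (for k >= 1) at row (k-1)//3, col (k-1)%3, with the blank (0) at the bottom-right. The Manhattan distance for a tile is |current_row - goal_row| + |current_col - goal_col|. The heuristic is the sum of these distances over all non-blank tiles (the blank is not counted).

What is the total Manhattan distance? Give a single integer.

Answer: 16

Derivation:
Tile 6: at (0,0), goal (1,2), distance |0-1|+|0-2| = 3
Tile 5: at (0,1), goal (1,1), distance |0-1|+|1-1| = 1
Tile 4: at (0,2), goal (1,0), distance |0-1|+|2-0| = 3
Tile 3: at (1,0), goal (0,2), distance |1-0|+|0-2| = 3
Tile 2: at (1,2), goal (0,1), distance |1-0|+|2-1| = 2
Tile 7: at (2,0), goal (2,0), distance |2-2|+|0-0| = 0
Tile 8: at (2,1), goal (2,1), distance |2-2|+|1-1| = 0
Tile 1: at (2,2), goal (0,0), distance |2-0|+|2-0| = 4
Sum: 3 + 1 + 3 + 3 + 2 + 0 + 0 + 4 = 16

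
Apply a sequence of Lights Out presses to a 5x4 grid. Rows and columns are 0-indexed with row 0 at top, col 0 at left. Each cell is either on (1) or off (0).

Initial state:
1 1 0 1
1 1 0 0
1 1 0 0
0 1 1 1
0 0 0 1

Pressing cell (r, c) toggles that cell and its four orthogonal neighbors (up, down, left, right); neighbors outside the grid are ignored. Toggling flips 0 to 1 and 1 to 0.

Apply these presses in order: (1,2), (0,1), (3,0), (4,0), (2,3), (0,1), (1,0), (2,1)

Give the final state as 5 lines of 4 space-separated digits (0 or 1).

Answer: 0 1 1 1
0 0 1 0
0 0 1 1
0 1 1 0
0 1 0 1

Derivation:
After press 1 at (1,2):
1 1 1 1
1 0 1 1
1 1 1 0
0 1 1 1
0 0 0 1

After press 2 at (0,1):
0 0 0 1
1 1 1 1
1 1 1 0
0 1 1 1
0 0 0 1

After press 3 at (3,0):
0 0 0 1
1 1 1 1
0 1 1 0
1 0 1 1
1 0 0 1

After press 4 at (4,0):
0 0 0 1
1 1 1 1
0 1 1 0
0 0 1 1
0 1 0 1

After press 5 at (2,3):
0 0 0 1
1 1 1 0
0 1 0 1
0 0 1 0
0 1 0 1

After press 6 at (0,1):
1 1 1 1
1 0 1 0
0 1 0 1
0 0 1 0
0 1 0 1

After press 7 at (1,0):
0 1 1 1
0 1 1 0
1 1 0 1
0 0 1 0
0 1 0 1

After press 8 at (2,1):
0 1 1 1
0 0 1 0
0 0 1 1
0 1 1 0
0 1 0 1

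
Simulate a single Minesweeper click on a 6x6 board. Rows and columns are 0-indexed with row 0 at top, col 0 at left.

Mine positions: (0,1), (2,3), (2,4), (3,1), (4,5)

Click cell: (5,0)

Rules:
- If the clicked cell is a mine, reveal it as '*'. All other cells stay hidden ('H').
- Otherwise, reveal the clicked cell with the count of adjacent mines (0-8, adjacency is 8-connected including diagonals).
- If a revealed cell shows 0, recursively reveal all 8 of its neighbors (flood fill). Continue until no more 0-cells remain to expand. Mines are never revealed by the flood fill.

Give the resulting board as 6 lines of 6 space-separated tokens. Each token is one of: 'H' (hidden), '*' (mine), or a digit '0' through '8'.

H H H H H H
H H H H H H
H H H H H H
H H 2 2 3 H
1 1 1 0 1 H
0 0 0 0 1 H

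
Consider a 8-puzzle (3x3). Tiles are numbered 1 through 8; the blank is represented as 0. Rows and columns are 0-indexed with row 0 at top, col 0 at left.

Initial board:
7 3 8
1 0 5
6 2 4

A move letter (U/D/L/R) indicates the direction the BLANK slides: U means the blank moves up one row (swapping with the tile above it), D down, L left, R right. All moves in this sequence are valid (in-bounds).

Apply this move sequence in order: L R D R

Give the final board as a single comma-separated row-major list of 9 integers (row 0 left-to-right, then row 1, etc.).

Answer: 7, 3, 8, 1, 2, 5, 6, 4, 0

Derivation:
After move 1 (L):
7 3 8
0 1 5
6 2 4

After move 2 (R):
7 3 8
1 0 5
6 2 4

After move 3 (D):
7 3 8
1 2 5
6 0 4

After move 4 (R):
7 3 8
1 2 5
6 4 0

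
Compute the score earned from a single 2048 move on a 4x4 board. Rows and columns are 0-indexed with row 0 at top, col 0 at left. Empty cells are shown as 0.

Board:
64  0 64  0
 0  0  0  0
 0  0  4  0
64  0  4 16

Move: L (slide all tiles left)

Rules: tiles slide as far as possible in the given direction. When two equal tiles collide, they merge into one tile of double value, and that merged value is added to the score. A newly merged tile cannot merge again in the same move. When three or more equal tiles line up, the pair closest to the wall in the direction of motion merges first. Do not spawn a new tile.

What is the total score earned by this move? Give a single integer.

Slide left:
row 0: [64, 0, 64, 0] -> [128, 0, 0, 0]  score +128 (running 128)
row 1: [0, 0, 0, 0] -> [0, 0, 0, 0]  score +0 (running 128)
row 2: [0, 0, 4, 0] -> [4, 0, 0, 0]  score +0 (running 128)
row 3: [64, 0, 4, 16] -> [64, 4, 16, 0]  score +0 (running 128)
Board after move:
128   0   0   0
  0   0   0   0
  4   0   0   0
 64   4  16   0

Answer: 128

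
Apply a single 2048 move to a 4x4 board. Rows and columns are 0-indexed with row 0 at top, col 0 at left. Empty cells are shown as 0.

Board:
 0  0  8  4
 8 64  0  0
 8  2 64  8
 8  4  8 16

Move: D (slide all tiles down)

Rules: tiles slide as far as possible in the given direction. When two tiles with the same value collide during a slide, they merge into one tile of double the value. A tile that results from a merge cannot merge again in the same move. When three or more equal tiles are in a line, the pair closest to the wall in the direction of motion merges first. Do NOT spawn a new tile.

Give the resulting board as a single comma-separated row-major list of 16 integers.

Slide down:
col 0: [0, 8, 8, 8] -> [0, 0, 8, 16]
col 1: [0, 64, 2, 4] -> [0, 64, 2, 4]
col 2: [8, 0, 64, 8] -> [0, 8, 64, 8]
col 3: [4, 0, 8, 16] -> [0, 4, 8, 16]

Answer: 0, 0, 0, 0, 0, 64, 8, 4, 8, 2, 64, 8, 16, 4, 8, 16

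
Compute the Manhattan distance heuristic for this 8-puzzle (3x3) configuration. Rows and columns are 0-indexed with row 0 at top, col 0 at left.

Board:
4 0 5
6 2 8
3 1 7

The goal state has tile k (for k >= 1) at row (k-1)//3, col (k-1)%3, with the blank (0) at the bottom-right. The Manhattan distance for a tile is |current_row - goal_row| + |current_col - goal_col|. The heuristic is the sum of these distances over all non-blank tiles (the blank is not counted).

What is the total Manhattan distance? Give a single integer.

Tile 4: (0,0)->(1,0) = 1
Tile 5: (0,2)->(1,1) = 2
Tile 6: (1,0)->(1,2) = 2
Tile 2: (1,1)->(0,1) = 1
Tile 8: (1,2)->(2,1) = 2
Tile 3: (2,0)->(0,2) = 4
Tile 1: (2,1)->(0,0) = 3
Tile 7: (2,2)->(2,0) = 2
Sum: 1 + 2 + 2 + 1 + 2 + 4 + 3 + 2 = 17

Answer: 17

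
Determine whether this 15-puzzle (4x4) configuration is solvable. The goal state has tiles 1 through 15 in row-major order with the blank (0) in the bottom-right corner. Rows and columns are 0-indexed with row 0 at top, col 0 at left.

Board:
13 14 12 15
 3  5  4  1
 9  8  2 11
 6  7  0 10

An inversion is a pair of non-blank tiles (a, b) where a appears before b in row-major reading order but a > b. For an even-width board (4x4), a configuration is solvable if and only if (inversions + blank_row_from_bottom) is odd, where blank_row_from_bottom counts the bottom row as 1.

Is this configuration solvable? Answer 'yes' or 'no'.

Inversions: 63
Blank is in row 3 (0-indexed from top), which is row 1 counting from the bottom (bottom = 1).
63 + 1 = 64, which is even, so the puzzle is not solvable.

Answer: no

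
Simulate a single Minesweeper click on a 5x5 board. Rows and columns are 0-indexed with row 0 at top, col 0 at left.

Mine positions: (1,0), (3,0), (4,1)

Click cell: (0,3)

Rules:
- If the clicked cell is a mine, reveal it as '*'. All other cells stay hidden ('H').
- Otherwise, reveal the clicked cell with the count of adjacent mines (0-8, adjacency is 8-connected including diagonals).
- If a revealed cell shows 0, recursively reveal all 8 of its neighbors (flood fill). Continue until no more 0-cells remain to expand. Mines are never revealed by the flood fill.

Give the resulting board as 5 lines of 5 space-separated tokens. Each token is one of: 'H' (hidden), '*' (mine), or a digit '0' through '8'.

H 1 0 0 0
H 1 0 0 0
H 2 0 0 0
H 2 1 0 0
H H 1 0 0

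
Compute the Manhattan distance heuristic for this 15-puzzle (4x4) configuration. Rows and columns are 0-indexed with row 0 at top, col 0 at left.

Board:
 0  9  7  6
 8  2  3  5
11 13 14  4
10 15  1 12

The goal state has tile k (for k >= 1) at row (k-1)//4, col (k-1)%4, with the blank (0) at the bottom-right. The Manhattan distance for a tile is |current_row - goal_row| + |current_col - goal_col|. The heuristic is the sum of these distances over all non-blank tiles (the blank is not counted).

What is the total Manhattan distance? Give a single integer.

Answer: 32

Derivation:
Tile 9: at (0,1), goal (2,0), distance |0-2|+|1-0| = 3
Tile 7: at (0,2), goal (1,2), distance |0-1|+|2-2| = 1
Tile 6: at (0,3), goal (1,1), distance |0-1|+|3-1| = 3
Tile 8: at (1,0), goal (1,3), distance |1-1|+|0-3| = 3
Tile 2: at (1,1), goal (0,1), distance |1-0|+|1-1| = 1
Tile 3: at (1,2), goal (0,2), distance |1-0|+|2-2| = 1
Tile 5: at (1,3), goal (1,0), distance |1-1|+|3-0| = 3
Tile 11: at (2,0), goal (2,2), distance |2-2|+|0-2| = 2
Tile 13: at (2,1), goal (3,0), distance |2-3|+|1-0| = 2
Tile 14: at (2,2), goal (3,1), distance |2-3|+|2-1| = 2
Tile 4: at (2,3), goal (0,3), distance |2-0|+|3-3| = 2
Tile 10: at (3,0), goal (2,1), distance |3-2|+|0-1| = 2
Tile 15: at (3,1), goal (3,2), distance |3-3|+|1-2| = 1
Tile 1: at (3,2), goal (0,0), distance |3-0|+|2-0| = 5
Tile 12: at (3,3), goal (2,3), distance |3-2|+|3-3| = 1
Sum: 3 + 1 + 3 + 3 + 1 + 1 + 3 + 2 + 2 + 2 + 2 + 2 + 1 + 5 + 1 = 32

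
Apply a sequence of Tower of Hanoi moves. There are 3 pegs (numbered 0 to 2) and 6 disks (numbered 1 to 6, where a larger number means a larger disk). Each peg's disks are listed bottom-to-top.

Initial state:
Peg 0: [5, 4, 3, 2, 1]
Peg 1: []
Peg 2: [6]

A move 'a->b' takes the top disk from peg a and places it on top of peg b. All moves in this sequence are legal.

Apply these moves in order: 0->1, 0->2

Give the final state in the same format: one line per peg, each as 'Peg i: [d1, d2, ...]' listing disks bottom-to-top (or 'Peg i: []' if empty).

Answer: Peg 0: [5, 4, 3]
Peg 1: [1]
Peg 2: [6, 2]

Derivation:
After move 1 (0->1):
Peg 0: [5, 4, 3, 2]
Peg 1: [1]
Peg 2: [6]

After move 2 (0->2):
Peg 0: [5, 4, 3]
Peg 1: [1]
Peg 2: [6, 2]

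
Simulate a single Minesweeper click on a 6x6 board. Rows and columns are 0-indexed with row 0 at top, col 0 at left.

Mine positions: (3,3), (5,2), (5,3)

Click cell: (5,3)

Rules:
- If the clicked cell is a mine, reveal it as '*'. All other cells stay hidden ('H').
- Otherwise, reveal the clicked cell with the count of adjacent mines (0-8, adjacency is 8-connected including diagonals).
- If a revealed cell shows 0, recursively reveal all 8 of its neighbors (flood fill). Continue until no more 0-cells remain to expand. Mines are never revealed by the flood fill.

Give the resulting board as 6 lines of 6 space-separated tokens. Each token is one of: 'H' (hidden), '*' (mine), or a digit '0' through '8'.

H H H H H H
H H H H H H
H H H H H H
H H H H H H
H H H H H H
H H H * H H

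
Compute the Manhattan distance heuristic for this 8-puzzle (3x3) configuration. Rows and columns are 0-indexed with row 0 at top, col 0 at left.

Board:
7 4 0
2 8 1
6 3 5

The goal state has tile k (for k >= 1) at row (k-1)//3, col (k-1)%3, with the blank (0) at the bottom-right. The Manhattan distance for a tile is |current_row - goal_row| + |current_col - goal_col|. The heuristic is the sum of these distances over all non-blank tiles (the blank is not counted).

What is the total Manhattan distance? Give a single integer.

Answer: 18

Derivation:
Tile 7: at (0,0), goal (2,0), distance |0-2|+|0-0| = 2
Tile 4: at (0,1), goal (1,0), distance |0-1|+|1-0| = 2
Tile 2: at (1,0), goal (0,1), distance |1-0|+|0-1| = 2
Tile 8: at (1,1), goal (2,1), distance |1-2|+|1-1| = 1
Tile 1: at (1,2), goal (0,0), distance |1-0|+|2-0| = 3
Tile 6: at (2,0), goal (1,2), distance |2-1|+|0-2| = 3
Tile 3: at (2,1), goal (0,2), distance |2-0|+|1-2| = 3
Tile 5: at (2,2), goal (1,1), distance |2-1|+|2-1| = 2
Sum: 2 + 2 + 2 + 1 + 3 + 3 + 3 + 2 = 18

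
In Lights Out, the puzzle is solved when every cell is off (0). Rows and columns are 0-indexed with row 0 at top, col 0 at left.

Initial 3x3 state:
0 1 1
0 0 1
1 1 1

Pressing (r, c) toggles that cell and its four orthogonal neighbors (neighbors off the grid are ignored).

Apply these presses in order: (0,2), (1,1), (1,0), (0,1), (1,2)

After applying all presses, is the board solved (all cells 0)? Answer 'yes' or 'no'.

After press 1 at (0,2):
0 0 0
0 0 0
1 1 1

After press 2 at (1,1):
0 1 0
1 1 1
1 0 1

After press 3 at (1,0):
1 1 0
0 0 1
0 0 1

After press 4 at (0,1):
0 0 1
0 1 1
0 0 1

After press 5 at (1,2):
0 0 0
0 0 0
0 0 0

Lights still on: 0

Answer: yes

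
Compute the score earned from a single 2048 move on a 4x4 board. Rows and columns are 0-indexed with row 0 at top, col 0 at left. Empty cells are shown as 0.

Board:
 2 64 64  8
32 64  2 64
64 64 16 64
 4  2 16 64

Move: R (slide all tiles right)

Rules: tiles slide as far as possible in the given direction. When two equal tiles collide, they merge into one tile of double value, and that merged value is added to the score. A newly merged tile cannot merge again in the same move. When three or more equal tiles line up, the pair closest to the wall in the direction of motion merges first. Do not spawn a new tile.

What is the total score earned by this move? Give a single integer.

Answer: 256

Derivation:
Slide right:
row 0: [2, 64, 64, 8] -> [0, 2, 128, 8]  score +128 (running 128)
row 1: [32, 64, 2, 64] -> [32, 64, 2, 64]  score +0 (running 128)
row 2: [64, 64, 16, 64] -> [0, 128, 16, 64]  score +128 (running 256)
row 3: [4, 2, 16, 64] -> [4, 2, 16, 64]  score +0 (running 256)
Board after move:
  0   2 128   8
 32  64   2  64
  0 128  16  64
  4   2  16  64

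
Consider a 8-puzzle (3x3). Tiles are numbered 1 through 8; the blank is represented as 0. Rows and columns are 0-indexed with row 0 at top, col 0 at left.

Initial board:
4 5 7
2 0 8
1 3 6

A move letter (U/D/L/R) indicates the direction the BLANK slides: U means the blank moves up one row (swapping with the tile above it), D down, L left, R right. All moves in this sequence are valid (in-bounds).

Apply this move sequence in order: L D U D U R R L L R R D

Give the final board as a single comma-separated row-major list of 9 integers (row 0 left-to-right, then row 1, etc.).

Answer: 4, 5, 7, 2, 8, 6, 1, 3, 0

Derivation:
After move 1 (L):
4 5 7
0 2 8
1 3 6

After move 2 (D):
4 5 7
1 2 8
0 3 6

After move 3 (U):
4 5 7
0 2 8
1 3 6

After move 4 (D):
4 5 7
1 2 8
0 3 6

After move 5 (U):
4 5 7
0 2 8
1 3 6

After move 6 (R):
4 5 7
2 0 8
1 3 6

After move 7 (R):
4 5 7
2 8 0
1 3 6

After move 8 (L):
4 5 7
2 0 8
1 3 6

After move 9 (L):
4 5 7
0 2 8
1 3 6

After move 10 (R):
4 5 7
2 0 8
1 3 6

After move 11 (R):
4 5 7
2 8 0
1 3 6

After move 12 (D):
4 5 7
2 8 6
1 3 0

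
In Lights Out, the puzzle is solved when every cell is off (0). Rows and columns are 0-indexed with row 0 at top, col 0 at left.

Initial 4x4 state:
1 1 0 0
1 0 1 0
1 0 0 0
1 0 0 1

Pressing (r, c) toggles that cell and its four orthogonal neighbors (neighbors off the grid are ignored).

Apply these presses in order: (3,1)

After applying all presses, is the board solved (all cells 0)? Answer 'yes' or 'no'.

Answer: no

Derivation:
After press 1 at (3,1):
1 1 0 0
1 0 1 0
1 1 0 0
0 1 1 1

Lights still on: 9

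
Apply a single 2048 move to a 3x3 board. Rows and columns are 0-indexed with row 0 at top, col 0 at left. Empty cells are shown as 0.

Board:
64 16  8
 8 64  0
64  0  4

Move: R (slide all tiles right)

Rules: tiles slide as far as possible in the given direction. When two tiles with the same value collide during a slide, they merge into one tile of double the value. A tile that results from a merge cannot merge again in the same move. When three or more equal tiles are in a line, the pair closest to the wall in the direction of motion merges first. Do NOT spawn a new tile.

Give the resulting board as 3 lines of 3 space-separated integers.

Slide right:
row 0: [64, 16, 8] -> [64, 16, 8]
row 1: [8, 64, 0] -> [0, 8, 64]
row 2: [64, 0, 4] -> [0, 64, 4]

Answer: 64 16  8
 0  8 64
 0 64  4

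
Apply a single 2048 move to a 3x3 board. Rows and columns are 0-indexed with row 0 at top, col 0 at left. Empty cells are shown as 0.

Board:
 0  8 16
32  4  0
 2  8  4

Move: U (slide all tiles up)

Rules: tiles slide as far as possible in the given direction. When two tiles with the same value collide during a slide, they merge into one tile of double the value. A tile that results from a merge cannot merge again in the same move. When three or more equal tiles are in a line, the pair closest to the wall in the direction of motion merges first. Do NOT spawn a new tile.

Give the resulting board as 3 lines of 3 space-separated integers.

Slide up:
col 0: [0, 32, 2] -> [32, 2, 0]
col 1: [8, 4, 8] -> [8, 4, 8]
col 2: [16, 0, 4] -> [16, 4, 0]

Answer: 32  8 16
 2  4  4
 0  8  0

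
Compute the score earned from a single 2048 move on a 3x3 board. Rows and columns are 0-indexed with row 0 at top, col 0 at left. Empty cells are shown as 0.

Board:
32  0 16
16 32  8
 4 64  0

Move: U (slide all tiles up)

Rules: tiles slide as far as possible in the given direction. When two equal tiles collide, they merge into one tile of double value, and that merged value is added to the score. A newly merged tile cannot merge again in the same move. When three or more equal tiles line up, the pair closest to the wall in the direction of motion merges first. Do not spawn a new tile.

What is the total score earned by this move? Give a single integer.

Slide up:
col 0: [32, 16, 4] -> [32, 16, 4]  score +0 (running 0)
col 1: [0, 32, 64] -> [32, 64, 0]  score +0 (running 0)
col 2: [16, 8, 0] -> [16, 8, 0]  score +0 (running 0)
Board after move:
32 32 16
16 64  8
 4  0  0

Answer: 0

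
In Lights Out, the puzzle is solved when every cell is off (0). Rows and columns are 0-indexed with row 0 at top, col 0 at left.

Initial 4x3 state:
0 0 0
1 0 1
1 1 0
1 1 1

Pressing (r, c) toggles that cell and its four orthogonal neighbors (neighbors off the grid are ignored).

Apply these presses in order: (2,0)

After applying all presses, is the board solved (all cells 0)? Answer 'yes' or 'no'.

Answer: no

Derivation:
After press 1 at (2,0):
0 0 0
0 0 1
0 0 0
0 1 1

Lights still on: 3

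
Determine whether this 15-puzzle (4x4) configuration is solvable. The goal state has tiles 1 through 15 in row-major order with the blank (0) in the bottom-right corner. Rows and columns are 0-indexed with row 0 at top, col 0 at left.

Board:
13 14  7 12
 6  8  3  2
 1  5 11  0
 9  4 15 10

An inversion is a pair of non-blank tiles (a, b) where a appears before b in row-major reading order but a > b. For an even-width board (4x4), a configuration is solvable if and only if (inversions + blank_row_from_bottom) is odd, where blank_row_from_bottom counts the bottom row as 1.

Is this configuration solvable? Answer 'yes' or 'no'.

Answer: yes

Derivation:
Inversions: 59
Blank is in row 2 (0-indexed from top), which is row 2 counting from the bottom (bottom = 1).
59 + 2 = 61, which is odd, so the puzzle is solvable.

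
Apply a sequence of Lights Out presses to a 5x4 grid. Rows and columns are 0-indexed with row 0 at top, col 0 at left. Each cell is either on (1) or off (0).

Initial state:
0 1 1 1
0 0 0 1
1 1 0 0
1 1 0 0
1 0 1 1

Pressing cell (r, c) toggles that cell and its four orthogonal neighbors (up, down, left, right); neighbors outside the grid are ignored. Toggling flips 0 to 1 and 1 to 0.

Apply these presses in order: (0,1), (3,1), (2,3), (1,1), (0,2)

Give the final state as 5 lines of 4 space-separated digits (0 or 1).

Answer: 1 0 1 0
1 0 0 0
1 1 1 1
0 0 1 1
1 1 1 1

Derivation:
After press 1 at (0,1):
1 0 0 1
0 1 0 1
1 1 0 0
1 1 0 0
1 0 1 1

After press 2 at (3,1):
1 0 0 1
0 1 0 1
1 0 0 0
0 0 1 0
1 1 1 1

After press 3 at (2,3):
1 0 0 1
0 1 0 0
1 0 1 1
0 0 1 1
1 1 1 1

After press 4 at (1,1):
1 1 0 1
1 0 1 0
1 1 1 1
0 0 1 1
1 1 1 1

After press 5 at (0,2):
1 0 1 0
1 0 0 0
1 1 1 1
0 0 1 1
1 1 1 1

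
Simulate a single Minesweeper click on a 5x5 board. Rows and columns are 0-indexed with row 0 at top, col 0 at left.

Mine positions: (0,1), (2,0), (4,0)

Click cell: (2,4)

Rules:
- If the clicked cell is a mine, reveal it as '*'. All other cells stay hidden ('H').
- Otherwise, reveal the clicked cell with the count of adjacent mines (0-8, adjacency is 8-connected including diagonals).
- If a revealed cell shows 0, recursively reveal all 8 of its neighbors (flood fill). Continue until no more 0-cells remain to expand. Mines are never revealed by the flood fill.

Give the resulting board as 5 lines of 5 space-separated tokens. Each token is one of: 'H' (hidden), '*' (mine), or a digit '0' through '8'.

H H 1 0 0
H 2 1 0 0
H 1 0 0 0
H 2 0 0 0
H 1 0 0 0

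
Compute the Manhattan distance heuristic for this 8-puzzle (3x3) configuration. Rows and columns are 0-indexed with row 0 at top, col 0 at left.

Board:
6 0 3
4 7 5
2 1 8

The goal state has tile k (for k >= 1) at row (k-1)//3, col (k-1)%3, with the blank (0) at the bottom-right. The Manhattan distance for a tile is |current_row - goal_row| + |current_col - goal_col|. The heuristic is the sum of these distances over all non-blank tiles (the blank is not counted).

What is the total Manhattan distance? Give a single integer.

Answer: 13

Derivation:
Tile 6: (0,0)->(1,2) = 3
Tile 3: (0,2)->(0,2) = 0
Tile 4: (1,0)->(1,0) = 0
Tile 7: (1,1)->(2,0) = 2
Tile 5: (1,2)->(1,1) = 1
Tile 2: (2,0)->(0,1) = 3
Tile 1: (2,1)->(0,0) = 3
Tile 8: (2,2)->(2,1) = 1
Sum: 3 + 0 + 0 + 2 + 1 + 3 + 3 + 1 = 13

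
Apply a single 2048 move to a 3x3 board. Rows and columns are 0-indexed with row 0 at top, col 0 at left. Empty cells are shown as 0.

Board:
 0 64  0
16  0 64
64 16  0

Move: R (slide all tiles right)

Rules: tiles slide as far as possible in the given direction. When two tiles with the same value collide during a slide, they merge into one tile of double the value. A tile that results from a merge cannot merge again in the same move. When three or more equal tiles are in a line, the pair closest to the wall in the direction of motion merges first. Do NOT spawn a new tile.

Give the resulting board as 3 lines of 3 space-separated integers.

Slide right:
row 0: [0, 64, 0] -> [0, 0, 64]
row 1: [16, 0, 64] -> [0, 16, 64]
row 2: [64, 16, 0] -> [0, 64, 16]

Answer:  0  0 64
 0 16 64
 0 64 16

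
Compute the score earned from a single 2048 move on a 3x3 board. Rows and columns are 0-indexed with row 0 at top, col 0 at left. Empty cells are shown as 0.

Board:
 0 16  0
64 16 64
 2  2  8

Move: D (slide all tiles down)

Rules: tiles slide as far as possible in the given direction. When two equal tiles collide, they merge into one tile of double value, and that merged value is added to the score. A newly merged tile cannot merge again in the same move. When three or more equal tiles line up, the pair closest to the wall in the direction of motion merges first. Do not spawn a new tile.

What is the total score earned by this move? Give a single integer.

Slide down:
col 0: [0, 64, 2] -> [0, 64, 2]  score +0 (running 0)
col 1: [16, 16, 2] -> [0, 32, 2]  score +32 (running 32)
col 2: [0, 64, 8] -> [0, 64, 8]  score +0 (running 32)
Board after move:
 0  0  0
64 32 64
 2  2  8

Answer: 32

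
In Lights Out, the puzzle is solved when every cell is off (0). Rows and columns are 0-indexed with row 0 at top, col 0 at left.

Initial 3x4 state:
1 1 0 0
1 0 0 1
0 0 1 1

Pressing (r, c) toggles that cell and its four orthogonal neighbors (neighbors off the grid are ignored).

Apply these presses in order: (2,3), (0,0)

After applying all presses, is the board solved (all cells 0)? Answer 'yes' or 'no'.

After press 1 at (2,3):
1 1 0 0
1 0 0 0
0 0 0 0

After press 2 at (0,0):
0 0 0 0
0 0 0 0
0 0 0 0

Lights still on: 0

Answer: yes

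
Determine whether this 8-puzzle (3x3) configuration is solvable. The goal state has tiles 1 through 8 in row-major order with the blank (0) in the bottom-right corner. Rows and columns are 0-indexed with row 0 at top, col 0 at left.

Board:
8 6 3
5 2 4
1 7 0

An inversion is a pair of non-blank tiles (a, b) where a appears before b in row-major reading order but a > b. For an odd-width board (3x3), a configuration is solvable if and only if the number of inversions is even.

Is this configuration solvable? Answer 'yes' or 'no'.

Inversions (pairs i<j in row-major order where tile[i] > tile[j] > 0): 19
19 is odd, so the puzzle is not solvable.

Answer: no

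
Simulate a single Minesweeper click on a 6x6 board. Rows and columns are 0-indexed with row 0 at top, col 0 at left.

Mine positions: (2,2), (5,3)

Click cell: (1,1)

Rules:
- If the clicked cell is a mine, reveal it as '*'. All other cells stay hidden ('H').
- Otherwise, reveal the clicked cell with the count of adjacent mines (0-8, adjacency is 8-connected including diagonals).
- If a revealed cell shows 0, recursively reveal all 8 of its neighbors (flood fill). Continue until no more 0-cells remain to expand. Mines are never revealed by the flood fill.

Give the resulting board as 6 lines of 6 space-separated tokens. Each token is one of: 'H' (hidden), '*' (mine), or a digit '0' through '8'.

H H H H H H
H 1 H H H H
H H H H H H
H H H H H H
H H H H H H
H H H H H H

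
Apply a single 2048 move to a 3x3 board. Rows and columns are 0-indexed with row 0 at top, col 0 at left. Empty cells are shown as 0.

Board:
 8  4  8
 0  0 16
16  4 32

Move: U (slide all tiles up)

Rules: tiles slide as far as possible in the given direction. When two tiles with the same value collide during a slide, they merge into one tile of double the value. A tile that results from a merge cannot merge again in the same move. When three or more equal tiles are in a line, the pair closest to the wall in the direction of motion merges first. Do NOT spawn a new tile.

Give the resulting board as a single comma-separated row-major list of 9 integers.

Answer: 8, 8, 8, 16, 0, 16, 0, 0, 32

Derivation:
Slide up:
col 0: [8, 0, 16] -> [8, 16, 0]
col 1: [4, 0, 4] -> [8, 0, 0]
col 2: [8, 16, 32] -> [8, 16, 32]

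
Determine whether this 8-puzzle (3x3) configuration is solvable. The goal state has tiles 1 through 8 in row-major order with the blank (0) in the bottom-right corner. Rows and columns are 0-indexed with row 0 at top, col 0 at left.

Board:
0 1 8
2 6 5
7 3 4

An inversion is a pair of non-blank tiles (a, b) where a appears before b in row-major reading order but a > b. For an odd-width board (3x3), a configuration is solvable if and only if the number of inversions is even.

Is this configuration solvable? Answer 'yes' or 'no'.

Inversions (pairs i<j in row-major order where tile[i] > tile[j] > 0): 13
13 is odd, so the puzzle is not solvable.

Answer: no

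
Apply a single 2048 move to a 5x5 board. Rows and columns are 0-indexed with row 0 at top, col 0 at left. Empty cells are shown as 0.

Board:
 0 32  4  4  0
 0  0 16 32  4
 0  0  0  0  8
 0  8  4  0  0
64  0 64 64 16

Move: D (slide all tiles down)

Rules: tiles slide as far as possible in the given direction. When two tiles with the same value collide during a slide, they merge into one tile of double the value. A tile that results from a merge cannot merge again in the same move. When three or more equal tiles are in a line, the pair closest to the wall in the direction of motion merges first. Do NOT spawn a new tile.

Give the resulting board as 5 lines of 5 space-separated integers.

Answer:  0  0  0  0  0
 0  0  4  0  0
 0  0 16  4  4
 0 32  4 32  8
64  8 64 64 16

Derivation:
Slide down:
col 0: [0, 0, 0, 0, 64] -> [0, 0, 0, 0, 64]
col 1: [32, 0, 0, 8, 0] -> [0, 0, 0, 32, 8]
col 2: [4, 16, 0, 4, 64] -> [0, 4, 16, 4, 64]
col 3: [4, 32, 0, 0, 64] -> [0, 0, 4, 32, 64]
col 4: [0, 4, 8, 0, 16] -> [0, 0, 4, 8, 16]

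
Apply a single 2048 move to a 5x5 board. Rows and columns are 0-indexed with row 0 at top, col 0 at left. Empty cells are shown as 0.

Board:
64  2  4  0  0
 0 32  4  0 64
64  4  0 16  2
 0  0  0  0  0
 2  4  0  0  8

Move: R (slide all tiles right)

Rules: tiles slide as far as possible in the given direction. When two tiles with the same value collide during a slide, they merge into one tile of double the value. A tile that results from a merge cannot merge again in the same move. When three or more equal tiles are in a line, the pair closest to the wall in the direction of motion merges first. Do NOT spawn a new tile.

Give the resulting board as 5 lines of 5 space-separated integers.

Slide right:
row 0: [64, 2, 4, 0, 0] -> [0, 0, 64, 2, 4]
row 1: [0, 32, 4, 0, 64] -> [0, 0, 32, 4, 64]
row 2: [64, 4, 0, 16, 2] -> [0, 64, 4, 16, 2]
row 3: [0, 0, 0, 0, 0] -> [0, 0, 0, 0, 0]
row 4: [2, 4, 0, 0, 8] -> [0, 0, 2, 4, 8]

Answer:  0  0 64  2  4
 0  0 32  4 64
 0 64  4 16  2
 0  0  0  0  0
 0  0  2  4  8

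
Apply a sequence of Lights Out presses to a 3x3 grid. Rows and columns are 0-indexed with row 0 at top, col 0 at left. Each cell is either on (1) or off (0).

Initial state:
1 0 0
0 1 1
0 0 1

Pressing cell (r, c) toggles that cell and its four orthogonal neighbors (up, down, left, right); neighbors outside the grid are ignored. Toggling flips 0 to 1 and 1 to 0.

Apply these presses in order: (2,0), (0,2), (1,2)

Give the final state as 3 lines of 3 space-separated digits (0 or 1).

After press 1 at (2,0):
1 0 0
1 1 1
1 1 1

After press 2 at (0,2):
1 1 1
1 1 0
1 1 1

After press 3 at (1,2):
1 1 0
1 0 1
1 1 0

Answer: 1 1 0
1 0 1
1 1 0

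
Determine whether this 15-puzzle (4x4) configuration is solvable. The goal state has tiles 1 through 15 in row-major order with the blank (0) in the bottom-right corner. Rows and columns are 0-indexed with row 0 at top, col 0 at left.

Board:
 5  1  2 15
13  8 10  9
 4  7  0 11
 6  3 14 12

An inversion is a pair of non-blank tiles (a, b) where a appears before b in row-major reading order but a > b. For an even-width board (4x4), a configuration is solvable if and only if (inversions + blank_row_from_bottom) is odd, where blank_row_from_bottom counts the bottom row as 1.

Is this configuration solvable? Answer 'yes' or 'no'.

Inversions: 44
Blank is in row 2 (0-indexed from top), which is row 2 counting from the bottom (bottom = 1).
44 + 2 = 46, which is even, so the puzzle is not solvable.

Answer: no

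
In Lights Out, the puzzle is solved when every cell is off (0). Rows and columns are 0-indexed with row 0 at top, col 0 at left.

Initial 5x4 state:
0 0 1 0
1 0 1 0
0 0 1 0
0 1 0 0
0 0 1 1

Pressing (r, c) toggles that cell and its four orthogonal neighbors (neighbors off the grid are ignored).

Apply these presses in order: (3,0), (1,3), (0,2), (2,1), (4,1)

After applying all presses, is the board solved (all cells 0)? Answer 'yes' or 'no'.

Answer: no

Derivation:
After press 1 at (3,0):
0 0 1 0
1 0 1 0
1 0 1 0
1 0 0 0
1 0 1 1

After press 2 at (1,3):
0 0 1 1
1 0 0 1
1 0 1 1
1 0 0 0
1 0 1 1

After press 3 at (0,2):
0 1 0 0
1 0 1 1
1 0 1 1
1 0 0 0
1 0 1 1

After press 4 at (2,1):
0 1 0 0
1 1 1 1
0 1 0 1
1 1 0 0
1 0 1 1

After press 5 at (4,1):
0 1 0 0
1 1 1 1
0 1 0 1
1 0 0 0
0 1 0 1

Lights still on: 10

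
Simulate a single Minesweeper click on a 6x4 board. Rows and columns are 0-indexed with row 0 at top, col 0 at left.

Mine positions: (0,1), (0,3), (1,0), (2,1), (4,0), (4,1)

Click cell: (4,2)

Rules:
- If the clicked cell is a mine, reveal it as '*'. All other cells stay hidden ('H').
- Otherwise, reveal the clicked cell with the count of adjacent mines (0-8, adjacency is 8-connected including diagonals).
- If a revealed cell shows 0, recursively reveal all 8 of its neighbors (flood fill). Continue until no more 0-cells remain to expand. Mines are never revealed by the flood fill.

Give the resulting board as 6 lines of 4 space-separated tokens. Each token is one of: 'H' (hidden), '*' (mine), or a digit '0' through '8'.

H H H H
H H H H
H H H H
H H H H
H H 1 H
H H H H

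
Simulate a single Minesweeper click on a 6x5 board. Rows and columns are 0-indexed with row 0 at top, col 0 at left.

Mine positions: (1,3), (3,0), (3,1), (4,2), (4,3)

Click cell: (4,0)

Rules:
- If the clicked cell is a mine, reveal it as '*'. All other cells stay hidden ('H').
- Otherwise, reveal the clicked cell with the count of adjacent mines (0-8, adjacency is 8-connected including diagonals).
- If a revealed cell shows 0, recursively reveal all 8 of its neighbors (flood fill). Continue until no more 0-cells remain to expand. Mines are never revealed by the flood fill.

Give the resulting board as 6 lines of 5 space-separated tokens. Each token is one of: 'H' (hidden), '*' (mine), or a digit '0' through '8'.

H H H H H
H H H H H
H H H H H
H H H H H
2 H H H H
H H H H H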